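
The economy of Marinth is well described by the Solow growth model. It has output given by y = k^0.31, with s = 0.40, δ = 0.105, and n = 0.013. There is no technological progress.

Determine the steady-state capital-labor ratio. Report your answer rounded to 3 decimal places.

In steady state, investment equals break-even investment: s·k^α = (n + δ)·k.
Rearranging, k^(1−α) = s / (n + δ).
k^0.69 = 0.40 / (0.013 + 0.105) = 0.40 / 0.118 = 3.3898
k* = 3.3898^(1/0.69) ≈ 5.8664

k* = 5.866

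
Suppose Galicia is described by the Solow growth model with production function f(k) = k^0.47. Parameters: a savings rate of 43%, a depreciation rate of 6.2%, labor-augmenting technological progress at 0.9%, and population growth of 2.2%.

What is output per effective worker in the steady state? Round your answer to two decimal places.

y* = 3.89

At the steady state, Δk = 0, so s·k^α = (n + g + δ)·k.
Rearranging, k^(1−α) = s / (n + g + δ).
k^0.53 = 0.43 / (0.022 + 0.009 + 0.062) = 0.43 / 0.093 = 4.6237
k* = 4.6237^(1/0.53) ≈ 17.9762
y* = (k*)^α = 17.9762^0.47 ≈ 3.8878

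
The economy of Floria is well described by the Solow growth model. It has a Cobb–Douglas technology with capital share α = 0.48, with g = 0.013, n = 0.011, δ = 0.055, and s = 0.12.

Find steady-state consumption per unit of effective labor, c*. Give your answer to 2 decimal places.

Steady state requires s·f(k) = (n + g + δ)·k, i.e. s·k^α = (n + g + δ)·k.
Dividing both sides by k: k^(1−α) = s / (n + g + δ).
k^0.52 = 0.12 / (0.011 + 0.013 + 0.055) = 0.12 / 0.079 = 1.5190
k* = 1.5190^(1/0.52) ≈ 2.2343
y* = (k*)^α = 2.2343^0.48 ≈ 1.4709
c* = (1 − s)·y* = (1 − 0.12) × 1.4709 ≈ 1.2944

c* = 1.29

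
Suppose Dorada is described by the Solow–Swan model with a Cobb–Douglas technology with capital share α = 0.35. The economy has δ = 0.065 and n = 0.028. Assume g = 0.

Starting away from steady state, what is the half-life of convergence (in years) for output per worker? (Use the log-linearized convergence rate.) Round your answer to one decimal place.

about 11.5 years

Near the steady state the convergence rate is λ = (1 − α)(n + δ).
λ = (1 − 0.35) × 0.093 = 0.65 × 0.093 = 0.06045
Half-life = ln 2 / λ = 0.6931 / 0.06045 ≈ 11.47 years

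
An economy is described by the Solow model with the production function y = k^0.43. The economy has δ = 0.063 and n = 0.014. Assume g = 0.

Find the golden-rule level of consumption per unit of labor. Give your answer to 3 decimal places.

At the golden rule, f'(k) = n + δ, so α·k^(α−1) = n + δ and k_gold = (α/(n + δ))^(1/(1−α)).
k_gold = (0.43/0.077)^(1/0.57) = 5.5844^1.7544 ≈ 20.4407
c_gold = f(k_gold) − (n + δ)·k_gold = 3.6603 − 0.077×20.4407 ≈ 2.0864

c_gold ≈ 2.086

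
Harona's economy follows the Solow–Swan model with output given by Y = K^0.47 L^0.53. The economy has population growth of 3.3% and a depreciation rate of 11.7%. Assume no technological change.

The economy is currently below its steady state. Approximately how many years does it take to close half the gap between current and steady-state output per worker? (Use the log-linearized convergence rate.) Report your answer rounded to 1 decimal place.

Near the steady state the convergence rate is λ = (1 − α)(n + δ).
λ = (1 − 0.47) × 0.150 = 0.53 × 0.150 = 0.0795
Half-life = ln 2 / λ = 0.6931 / 0.0795 ≈ 8.72 years

t_½ ≈ 8.7 years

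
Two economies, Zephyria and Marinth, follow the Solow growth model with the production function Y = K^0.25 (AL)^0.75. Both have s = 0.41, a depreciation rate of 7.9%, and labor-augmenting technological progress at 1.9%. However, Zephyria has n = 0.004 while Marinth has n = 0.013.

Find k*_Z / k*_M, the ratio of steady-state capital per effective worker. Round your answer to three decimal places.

k*_Z / k*_M ≈ 1.119

Steady-state k* = [s/(n + g + δ)]^(1/(1−α)), so the ratio is [ (s_Z/(n + g + δ)_Z) / (s_M/(n + g + δ)_M) ]^1.3333.
s_Z/(n + g + δ)_Z = 0.41/0.102 = 4.0196; s_M/(n + g + δ)_M = 0.41/0.111 = 3.6937.
Ratio = (4.0196/3.6937)^1.3333 = 1.0882^1.3333 ≈ 1.1193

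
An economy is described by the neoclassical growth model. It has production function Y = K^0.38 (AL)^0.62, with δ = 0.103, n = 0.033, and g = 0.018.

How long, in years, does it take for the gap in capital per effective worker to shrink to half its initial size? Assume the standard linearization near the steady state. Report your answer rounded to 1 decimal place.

Near the steady state the convergence rate is λ = (1 − α)(n + g + δ).
λ = (1 − 0.38) × 0.154 = 0.62 × 0.154 = 0.09548
Half-life = ln 2 / λ = 0.6931 / 0.09548 ≈ 7.26 years

about 7.3 years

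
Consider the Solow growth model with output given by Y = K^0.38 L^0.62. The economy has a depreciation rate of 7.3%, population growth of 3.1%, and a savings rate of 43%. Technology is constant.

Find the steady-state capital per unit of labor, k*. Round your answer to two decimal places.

k* = 9.87

Steady state requires s·f(k) = (n + δ)·k, i.e. s·k^α = (n + δ)·k.
Dividing both sides by k: k^(1−α) = s / (n + δ).
k^0.62 = 0.43 / (0.031 + 0.073) = 0.43 / 0.104 = 4.1346
k* = 4.1346^(1/0.62) ≈ 9.8684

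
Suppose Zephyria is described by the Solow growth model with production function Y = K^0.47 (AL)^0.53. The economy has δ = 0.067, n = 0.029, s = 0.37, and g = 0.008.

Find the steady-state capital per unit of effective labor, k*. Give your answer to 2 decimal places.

k* = 10.96

At the steady state, Δk = 0, so s·k^α = (n + g + δ)·k.
Rearranging, k^(1−α) = s / (n + g + δ).
k^0.53 = 0.37 / (0.029 + 0.008 + 0.067) = 0.37 / 0.104 = 3.5577
k* = 3.5577^(1/0.53) ≈ 10.9633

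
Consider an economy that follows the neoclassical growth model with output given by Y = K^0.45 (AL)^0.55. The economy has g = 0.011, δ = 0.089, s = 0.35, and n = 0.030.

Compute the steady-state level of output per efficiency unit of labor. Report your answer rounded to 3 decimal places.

y* = 2.249

At the steady state, Δk = 0, so s·k^α = (n + g + δ)·k.
Dividing both sides by k: k^(1−α) = s / (n + g + δ).
k^0.55 = 0.35 / (0.030 + 0.011 + 0.089) = 0.35 / 0.130 = 2.6923
k* = 2.6923^(1/0.55) ≈ 6.0540
y* = (k*)^α = 6.0540^0.45 ≈ 2.2486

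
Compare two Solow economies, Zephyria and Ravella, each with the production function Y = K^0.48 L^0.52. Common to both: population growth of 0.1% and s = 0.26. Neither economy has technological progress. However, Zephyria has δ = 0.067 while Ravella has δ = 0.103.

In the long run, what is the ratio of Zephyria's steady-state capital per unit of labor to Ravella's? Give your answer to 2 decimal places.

ratio ≈ 2.26

Steady-state k* = [s/(n + δ)]^(1/(1−α)), so the ratio is [ (s_Z/(n + δ)_Z) / (s_R/(n + δ)_R) ]^1.9231.
s_Z/(n + δ)_Z = 0.26/0.068 = 3.8235; s_R/(n + δ)_R = 0.26/0.104 = 2.5000.
Ratio = (3.8235/2.5000)^1.9231 = 1.5294^1.9231 ≈ 2.2639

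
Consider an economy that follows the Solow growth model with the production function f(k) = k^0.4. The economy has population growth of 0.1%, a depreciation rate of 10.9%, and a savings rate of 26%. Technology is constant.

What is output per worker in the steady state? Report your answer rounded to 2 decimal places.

y* ≈ 1.77

In steady state, investment equals break-even investment: s·k^α = (n + δ)·k.
Rearranging, k^(1−α) = s / (n + δ).
k^0.6 = 0.26 / (0.001 + 0.109) = 0.26 / 0.110 = 2.3636
k* = 2.3636^(1/0.6) ≈ 4.1940
y* = (k*)^α = 4.1940^0.4 ≈ 1.7744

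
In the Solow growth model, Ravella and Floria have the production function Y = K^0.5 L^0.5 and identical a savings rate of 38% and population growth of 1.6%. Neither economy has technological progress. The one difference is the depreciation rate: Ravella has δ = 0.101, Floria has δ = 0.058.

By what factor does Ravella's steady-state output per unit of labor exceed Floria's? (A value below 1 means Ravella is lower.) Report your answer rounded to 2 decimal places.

Steady-state y* = [s/(n + δ)]^(α/(1−α)), so the ratio is [ (s_R/(n + δ)_R) / (s_F/(n + δ)_F) ]^1.
s_R/(n + δ)_R = 0.38/0.117 = 3.2479; s_F/(n + δ)_F = 0.38/0.074 = 5.1351.
Ratio = (3.2479/5.1351)^1 = 0.6325^1 ≈ 0.6325

y*_R / y*_F ≈ 0.63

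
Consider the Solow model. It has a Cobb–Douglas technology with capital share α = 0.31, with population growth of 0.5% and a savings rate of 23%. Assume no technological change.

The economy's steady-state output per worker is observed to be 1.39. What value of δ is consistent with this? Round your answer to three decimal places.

Steady state requires s·f(k) = (n + δ)·k, i.e. s·k^α = (n + δ)·k.
Since y* = [s/(n + δ)]^(α/(1−α)), we have s/(n + δ) = (y*)^((1−α)/α) = 1.39^2.2258 = 2.0812.
Therefore n + δ = s / 2.0812 = 0.23 / 2.0812 = 0.1105, so δ = 0.1105 − 0.005 = 0.1055.

δ ≈ 0.106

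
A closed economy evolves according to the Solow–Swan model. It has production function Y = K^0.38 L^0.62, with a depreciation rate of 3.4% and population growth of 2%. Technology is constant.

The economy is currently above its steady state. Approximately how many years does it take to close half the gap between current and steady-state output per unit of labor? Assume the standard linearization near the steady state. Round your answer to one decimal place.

t_½ ≈ 20.7 years

Near the steady state the convergence rate is λ = (1 − α)(n + δ).
λ = (1 − 0.38) × 0.054 = 0.62 × 0.054 = 0.03348
Half-life = ln 2 / λ = 0.6931 / 0.03348 ≈ 20.70 years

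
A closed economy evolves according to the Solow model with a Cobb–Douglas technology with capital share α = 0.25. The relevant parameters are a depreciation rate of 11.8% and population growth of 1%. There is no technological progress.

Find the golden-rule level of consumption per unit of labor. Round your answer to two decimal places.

At the golden rule, f'(k) = n + δ, so α·k^(α−1) = n + δ and k_gold = (α/(n + δ))^(1/(1−α)).
k_gold = (0.25/0.128)^(1/0.75) = 1.9531^1.3333 ≈ 2.4413
c_gold = f(k_gold) − (n + δ)·k_gold = 1.2500 − 0.128×2.4413 ≈ 0.9375

c_gold ≈ 0.94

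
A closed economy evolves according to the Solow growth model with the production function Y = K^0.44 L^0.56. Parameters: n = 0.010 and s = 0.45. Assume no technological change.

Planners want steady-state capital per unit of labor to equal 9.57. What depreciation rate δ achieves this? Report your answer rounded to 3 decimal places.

δ ≈ 0.117

Steady state requires s·f(k) = (n + δ)·k, i.e. s·k^α = (n + δ)·k.
So s / (n + δ) = (k*)^(1−α) = 9.57^0.56 = 3.5425.
Therefore n + δ = s / 3.5425 = 0.45 / 3.5425 = 0.1270, so δ = 0.1270 − 0.010 = 0.1170.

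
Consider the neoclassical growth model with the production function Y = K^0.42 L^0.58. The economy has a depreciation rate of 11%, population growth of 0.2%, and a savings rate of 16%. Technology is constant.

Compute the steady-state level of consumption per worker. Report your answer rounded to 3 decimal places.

c* ≈ 1.088

Steady state requires s·f(k) = (n + δ)·k, i.e. s·k^α = (n + δ)·k.
Dividing both sides by k: k^(1−α) = s / (n + δ).
k^0.58 = 0.16 / (0.002 + 0.110) = 0.16 / 0.112 = 1.4286
k* = 1.4286^(1/0.58) ≈ 1.8496
y* = (k*)^α = 1.8496^0.42 ≈ 1.2947
c* = (1 − s)·y* = (1 − 0.16) × 1.2947 ≈ 1.0875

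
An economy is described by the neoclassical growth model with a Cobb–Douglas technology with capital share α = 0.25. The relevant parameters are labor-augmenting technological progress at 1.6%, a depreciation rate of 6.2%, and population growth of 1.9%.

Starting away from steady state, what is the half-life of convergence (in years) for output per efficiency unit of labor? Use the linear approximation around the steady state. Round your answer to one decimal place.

Near the steady state the convergence rate is λ = (1 − α)(n + g + δ).
λ = (1 − 0.25) × 0.097 = 0.75 × 0.097 = 0.07275
Half-life = ln 2 / λ = 0.6931 / 0.07275 ≈ 9.53 years

about 9.5 years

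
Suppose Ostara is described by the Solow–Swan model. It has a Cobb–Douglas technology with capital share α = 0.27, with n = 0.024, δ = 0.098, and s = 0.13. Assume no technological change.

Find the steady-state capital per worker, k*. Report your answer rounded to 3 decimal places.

k* = 1.091

At the steady state, Δk = 0, so s·k^α = (n + δ)·k.
Dividing both sides by k: k^(1−α) = s / (n + δ).
k^0.73 = 0.13 / (0.024 + 0.098) = 0.13 / 0.122 = 1.0656
k* = 1.0656^(1/0.73) ≈ 1.0909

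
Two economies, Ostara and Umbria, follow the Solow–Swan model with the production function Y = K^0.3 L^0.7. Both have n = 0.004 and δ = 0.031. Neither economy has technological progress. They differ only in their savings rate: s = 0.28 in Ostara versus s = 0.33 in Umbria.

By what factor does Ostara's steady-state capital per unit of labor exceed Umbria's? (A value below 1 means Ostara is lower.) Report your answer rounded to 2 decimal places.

Steady-state k* = [s/(n + δ)]^(1/(1−α)), so the ratio is [ (s_O/(n + δ)_O) / (s_U/(n + δ)_U) ]^1.4286.
s_O/(n + δ)_O = 0.28/0.035 = 8.0000; s_U/(n + δ)_U = 0.33/0.035 = 9.4286.
Ratio = (8.0000/9.4286)^1.4286 = 0.8485^1.4286 ≈ 0.7908

k*_O / k*_U ≈ 0.79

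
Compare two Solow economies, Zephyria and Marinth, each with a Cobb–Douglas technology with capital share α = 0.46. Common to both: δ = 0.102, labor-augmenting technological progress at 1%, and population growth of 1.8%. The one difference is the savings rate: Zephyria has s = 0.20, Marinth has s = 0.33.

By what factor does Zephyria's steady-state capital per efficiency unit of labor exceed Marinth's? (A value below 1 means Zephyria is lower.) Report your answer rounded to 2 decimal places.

k*_Z / k*_M ≈ 0.40

Steady-state k* = [s/(n + g + δ)]^(1/(1−α)), so the ratio is [ (s_Z/(n + g + δ)_Z) / (s_M/(n + g + δ)_M) ]^1.8519.
s_Z/(n + g + δ)_Z = 0.20/0.130 = 1.5385; s_M/(n + g + δ)_M = 0.33/0.130 = 2.5385.
Ratio = (1.5385/2.5385)^1.8519 = 0.6061^1.8519 ≈ 0.3956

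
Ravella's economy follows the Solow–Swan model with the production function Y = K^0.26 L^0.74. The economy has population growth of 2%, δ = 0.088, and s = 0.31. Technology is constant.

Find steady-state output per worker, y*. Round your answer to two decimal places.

y* = 1.45

In steady state, investment equals break-even investment: s·k^α = (n + δ)·k.
Rearranging, k^(1−α) = s / (n + δ).
k^0.74 = 0.31 / (0.020 + 0.088) = 0.31 / 0.108 = 2.8704
k* = 2.8704^(1/0.74) ≈ 4.1576
y* = (k*)^α = 4.1576^0.26 ≈ 1.4484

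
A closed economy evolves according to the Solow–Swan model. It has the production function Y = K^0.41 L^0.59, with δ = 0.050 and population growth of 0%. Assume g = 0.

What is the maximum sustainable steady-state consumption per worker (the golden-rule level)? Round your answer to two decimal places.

c_gold ≈ 2.55

At the golden rule, f'(k) = n + δ, so α·k^(α−1) = n + δ and k_gold = (α/(n + δ))^(1/(1−α)).
k_gold = (0.41/0.050)^(1/0.59) = 8.2000^1.6949 ≈ 35.3853
c_gold = f(k_gold) − (n + δ)·k_gold = 4.3154 − 0.050×35.3853 ≈ 2.5461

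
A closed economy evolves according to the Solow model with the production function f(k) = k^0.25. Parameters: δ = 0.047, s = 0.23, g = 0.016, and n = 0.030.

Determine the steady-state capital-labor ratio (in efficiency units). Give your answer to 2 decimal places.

k* ≈ 3.34

Steady state requires s·f(k) = (n + g + δ)·k, i.e. s·k^α = (n + g + δ)·k.
Dividing both sides by k: k^(1−α) = s / (n + g + δ).
k^0.75 = 0.23 / (0.030 + 0.016 + 0.047) = 0.23 / 0.093 = 2.4731
k* = 2.4731^(1/0.75) ≈ 3.3444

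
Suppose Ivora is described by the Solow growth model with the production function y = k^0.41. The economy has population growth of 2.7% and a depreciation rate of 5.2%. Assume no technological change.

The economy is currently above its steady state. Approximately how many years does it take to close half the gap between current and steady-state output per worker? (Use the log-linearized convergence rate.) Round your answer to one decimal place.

half-life ≈ 14.9 years

Near the steady state the convergence rate is λ = (1 − α)(n + δ).
λ = (1 − 0.41) × 0.079 = 0.59 × 0.079 = 0.04661
Half-life = ln 2 / λ = 0.6931 / 0.04661 ≈ 14.87 years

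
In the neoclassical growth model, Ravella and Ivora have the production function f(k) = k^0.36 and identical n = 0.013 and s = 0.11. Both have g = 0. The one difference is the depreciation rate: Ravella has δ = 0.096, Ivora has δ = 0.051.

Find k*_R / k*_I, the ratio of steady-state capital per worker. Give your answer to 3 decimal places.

ratio ≈ 0.435

Steady-state k* = [s/(n + δ)]^(1/(1−α)), so the ratio is [ (s_R/(n + δ)_R) / (s_I/(n + δ)_I) ]^1.5625.
s_R/(n + δ)_R = 0.11/0.109 = 1.0092; s_I/(n + δ)_I = 0.11/0.064 = 1.7188.
Ratio = (1.0092/1.7188)^1.5625 = 0.5872^1.5625 ≈ 0.4352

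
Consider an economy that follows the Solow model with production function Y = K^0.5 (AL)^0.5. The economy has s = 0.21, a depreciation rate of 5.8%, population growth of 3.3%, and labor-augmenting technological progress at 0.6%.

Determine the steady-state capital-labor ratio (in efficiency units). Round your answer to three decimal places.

In steady state, investment equals break-even investment: s·k^α = (n + g + δ)·k.
Rearranging, k^(1−α) = s / (n + g + δ).
k^0.5 = 0.21 / (0.033 + 0.006 + 0.058) = 0.21 / 0.097 = 2.1649
k* = 2.1649^(1/0.5) ≈ 4.6868

k* ≈ 4.687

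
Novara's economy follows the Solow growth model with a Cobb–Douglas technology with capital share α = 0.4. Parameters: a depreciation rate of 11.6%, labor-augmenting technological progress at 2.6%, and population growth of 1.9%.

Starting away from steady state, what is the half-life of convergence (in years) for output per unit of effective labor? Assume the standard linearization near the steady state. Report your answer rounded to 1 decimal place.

about 7.2 years

Near the steady state the convergence rate is λ = (1 − α)(n + g + δ).
λ = (1 − 0.4) × 0.161 = 0.6 × 0.161 = 0.0966
Half-life = ln 2 / λ = 0.6931 / 0.0966 ≈ 7.17 years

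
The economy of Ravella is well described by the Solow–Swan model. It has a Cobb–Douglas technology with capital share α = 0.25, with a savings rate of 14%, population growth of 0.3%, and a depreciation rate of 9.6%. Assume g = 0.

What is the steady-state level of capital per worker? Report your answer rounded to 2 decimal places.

k* ≈ 1.59

In steady state, investment equals break-even investment: s·k^α = (n + δ)·k.
Rearranging, k^(1−α) = s / (n + δ).
k^0.75 = 0.14 / (0.003 + 0.096) = 0.14 / 0.099 = 1.4141
k* = 1.4141^(1/0.75) ≈ 1.5872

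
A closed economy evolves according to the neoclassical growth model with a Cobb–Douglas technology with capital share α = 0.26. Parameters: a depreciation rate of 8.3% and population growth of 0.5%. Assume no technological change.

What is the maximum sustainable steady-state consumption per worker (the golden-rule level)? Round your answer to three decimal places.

At the golden rule, f'(k) = n + δ, so α·k^(α−1) = n + δ and k_gold = (α/(n + δ))^(1/(1−α)).
k_gold = (0.26/0.088)^(1/0.74) = 2.9545^1.3514 ≈ 4.3233
c_gold = f(k_gold) − (n + δ)·k_gold = 1.4632 − 0.088×4.3233 ≈ 1.0827

c_gold ≈ 1.083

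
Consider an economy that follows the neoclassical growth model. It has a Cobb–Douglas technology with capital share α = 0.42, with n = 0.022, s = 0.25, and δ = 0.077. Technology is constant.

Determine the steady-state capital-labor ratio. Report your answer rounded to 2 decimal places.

In steady state, investment equals break-even investment: s·k^α = (n + δ)·k.
Dividing both sides by k: k^(1−α) = s / (n + δ).
k^0.58 = 0.25 / (0.022 + 0.077) = 0.25 / 0.099 = 2.5253
k* = 2.5253^(1/0.58) ≈ 4.9390

k* ≈ 4.94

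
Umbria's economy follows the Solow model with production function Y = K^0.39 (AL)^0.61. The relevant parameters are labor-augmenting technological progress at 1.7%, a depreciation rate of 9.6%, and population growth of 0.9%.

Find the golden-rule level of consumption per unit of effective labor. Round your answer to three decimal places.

c_gold ≈ 1.282

At the golden rule, f'(k) = n + g + δ, so α·k^(α−1) = n + g + δ and k_gold = (α/(n + g + δ))^(1/(1−α)).
k_gold = (0.39/0.122)^(1/0.61) = 3.1967^1.6393 ≈ 6.7198
c_gold = f(k_gold) − (n + g + δ)·k_gold = 2.1022 − 0.122×6.7198 ≈ 1.2824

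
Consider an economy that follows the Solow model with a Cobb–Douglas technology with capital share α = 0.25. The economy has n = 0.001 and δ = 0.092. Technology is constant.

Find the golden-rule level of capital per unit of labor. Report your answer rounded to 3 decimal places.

k_gold ≈ 3.738

The golden rule sets f'(k) = n + δ, i.e. α·k^(α−1) = n + δ.
So k^(1−α) = α / (n + δ) = 0.25 / 0.093 = 2.6882.
k_gold = 2.6882^(1/0.75) ≈ 3.7378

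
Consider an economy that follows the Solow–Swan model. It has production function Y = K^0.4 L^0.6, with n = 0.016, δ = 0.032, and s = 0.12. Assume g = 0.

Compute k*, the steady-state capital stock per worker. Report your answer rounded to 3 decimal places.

k* = 4.605

Steady state requires s·f(k) = (n + δ)·k, i.e. s·k^α = (n + δ)·k.
Rearranging, k^(1−α) = s / (n + δ).
k^0.6 = 0.12 / (0.016 + 0.032) = 0.12 / 0.048 = 2.5000
k* = 2.5000^(1/0.6) ≈ 4.6050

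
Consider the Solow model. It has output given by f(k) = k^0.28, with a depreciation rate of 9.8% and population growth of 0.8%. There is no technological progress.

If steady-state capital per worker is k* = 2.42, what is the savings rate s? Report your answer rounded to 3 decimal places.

s ≈ 0.200

Steady state requires s·f(k) = (n + δ)·k, i.e. s·k^α = (n + δ)·k.
So s / (n + δ) = (k*)^(1−α) = 2.42^0.72 = 1.8895.
Therefore s = 1.8895 × (n + δ) = 1.8895 × 0.106 = 0.2003.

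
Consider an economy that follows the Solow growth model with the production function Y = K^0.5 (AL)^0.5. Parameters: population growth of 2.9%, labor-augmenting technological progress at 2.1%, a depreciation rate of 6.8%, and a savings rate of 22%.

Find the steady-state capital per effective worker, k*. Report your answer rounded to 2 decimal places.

In steady state, investment equals break-even investment: s·k^α = (n + g + δ)·k.
Rearranging, k^(1−α) = s / (n + g + δ).
k^0.5 = 0.22 / (0.029 + 0.021 + 0.068) = 0.22 / 0.118 = 1.8644
k* = 1.8644^(1/0.5) ≈ 3.4760

k* ≈ 3.48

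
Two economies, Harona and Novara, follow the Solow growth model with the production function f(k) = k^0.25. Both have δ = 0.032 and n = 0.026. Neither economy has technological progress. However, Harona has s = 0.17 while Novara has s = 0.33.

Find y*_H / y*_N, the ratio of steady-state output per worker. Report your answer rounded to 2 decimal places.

Steady-state y* = [s/(n + δ)]^(α/(1−α)), so the ratio is [ (s_H/(n + δ)_H) / (s_N/(n + δ)_N) ]^0.3333.
s_H/(n + δ)_H = 0.17/0.058 = 2.9310; s_N/(n + δ)_N = 0.33/0.058 = 5.6897.
Ratio = (2.9310/5.6897)^0.3333 = 0.5151^0.3333 ≈ 0.8016

y*_H / y*_N ≈ 0.80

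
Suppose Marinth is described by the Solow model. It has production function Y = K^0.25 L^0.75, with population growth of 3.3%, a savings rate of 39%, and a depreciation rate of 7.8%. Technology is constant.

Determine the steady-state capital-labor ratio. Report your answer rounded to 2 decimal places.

k* ≈ 5.34

Steady state requires s·f(k) = (n + δ)·k, i.e. s·k^α = (n + δ)·k.
Rearranging, k^(1−α) = s / (n + δ).
k^0.75 = 0.39 / (0.033 + 0.078) = 0.39 / 0.111 = 3.5135
k* = 3.5135^(1/0.75) ≈ 5.3414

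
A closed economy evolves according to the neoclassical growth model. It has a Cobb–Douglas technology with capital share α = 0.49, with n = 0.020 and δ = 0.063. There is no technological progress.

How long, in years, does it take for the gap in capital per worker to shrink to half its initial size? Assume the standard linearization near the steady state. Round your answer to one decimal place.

about 16.4 years

Near the steady state the convergence rate is λ = (1 − α)(n + δ).
λ = (1 − 0.49) × 0.083 = 0.51 × 0.083 = 0.04233
Half-life = ln 2 / λ = 0.6931 / 0.04233 ≈ 16.37 years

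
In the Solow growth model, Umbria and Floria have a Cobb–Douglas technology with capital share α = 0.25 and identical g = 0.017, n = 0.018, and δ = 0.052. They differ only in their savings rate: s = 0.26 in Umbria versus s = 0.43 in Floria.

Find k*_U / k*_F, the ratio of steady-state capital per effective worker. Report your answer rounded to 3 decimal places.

k*_U / k*_F ≈ 0.511

Steady-state k* = [s/(n + g + δ)]^(1/(1−α)), so the ratio is [ (s_U/(n + g + δ)_U) / (s_F/(n + g + δ)_F) ]^1.3333.
s_U/(n + g + δ)_U = 0.26/0.087 = 2.9885; s_F/(n + g + δ)_F = 0.43/0.087 = 4.9425.
Ratio = (2.9885/4.9425)^1.3333 = 0.6047^1.3333 ≈ 0.5114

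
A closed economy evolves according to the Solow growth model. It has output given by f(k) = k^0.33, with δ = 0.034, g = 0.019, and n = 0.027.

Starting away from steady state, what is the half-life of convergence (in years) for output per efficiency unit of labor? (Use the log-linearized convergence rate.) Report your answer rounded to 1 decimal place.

about 12.9 years

Near the steady state the convergence rate is λ = (1 − α)(n + g + δ).
λ = (1 − 0.33) × 0.080 = 0.67 × 0.080 = 0.0536
Half-life = ln 2 / λ = 0.6931 / 0.0536 ≈ 12.93 years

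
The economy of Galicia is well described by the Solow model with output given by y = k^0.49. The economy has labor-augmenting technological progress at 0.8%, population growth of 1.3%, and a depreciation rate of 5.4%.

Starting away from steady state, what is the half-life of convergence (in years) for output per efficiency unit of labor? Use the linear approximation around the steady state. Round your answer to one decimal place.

t_½ ≈ 18.1 years

Near the steady state the convergence rate is λ = (1 − α)(n + g + δ).
λ = (1 − 0.49) × 0.075 = 0.51 × 0.075 = 0.03825
Half-life = ln 2 / λ = 0.6931 / 0.03825 ≈ 18.12 years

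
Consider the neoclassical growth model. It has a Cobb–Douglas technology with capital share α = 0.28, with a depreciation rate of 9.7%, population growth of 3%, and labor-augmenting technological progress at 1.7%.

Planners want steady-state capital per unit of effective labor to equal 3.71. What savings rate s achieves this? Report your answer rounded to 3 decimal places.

In steady state, investment equals break-even investment: s·k^α = (n + g + δ)·k.
So s / (n + g + δ) = (k*)^(1−α) = 3.71^0.72 = 2.5701.
Therefore s = 2.5701 × (n + g + δ) = 2.5701 × 0.144 = 0.3701.

s ≈ 0.370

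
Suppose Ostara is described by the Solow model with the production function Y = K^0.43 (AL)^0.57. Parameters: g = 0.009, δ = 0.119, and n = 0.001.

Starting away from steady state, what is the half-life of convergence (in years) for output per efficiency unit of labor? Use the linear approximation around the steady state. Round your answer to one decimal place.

Near the steady state the convergence rate is λ = (1 − α)(n + g + δ).
λ = (1 − 0.43) × 0.129 = 0.57 × 0.129 = 0.07353
Half-life = ln 2 / λ = 0.6931 / 0.07353 ≈ 9.43 years

half-life ≈ 9.4 years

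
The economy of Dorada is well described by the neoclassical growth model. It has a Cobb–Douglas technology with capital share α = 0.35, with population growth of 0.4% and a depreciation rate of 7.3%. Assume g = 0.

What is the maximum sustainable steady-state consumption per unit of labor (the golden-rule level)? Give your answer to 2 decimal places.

c_gold ≈ 1.47

At the golden rule, f'(k) = n + δ, so α·k^(α−1) = n + δ and k_gold = (α/(n + δ))^(1/(1−α)).
k_gold = (0.35/0.077)^(1/0.65) = 4.5455^1.5385 ≈ 10.2728
c_gold = f(k_gold) − (n + δ)·k_gold = 2.2599 − 0.077×10.2728 ≈ 1.4689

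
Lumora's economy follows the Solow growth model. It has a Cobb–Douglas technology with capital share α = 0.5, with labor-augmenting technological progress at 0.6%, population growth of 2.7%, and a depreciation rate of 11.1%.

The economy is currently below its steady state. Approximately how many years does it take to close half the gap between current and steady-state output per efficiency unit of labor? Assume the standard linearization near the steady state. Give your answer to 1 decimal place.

Near the steady state the convergence rate is λ = (1 − α)(n + g + δ).
λ = (1 − 0.5) × 0.144 = 0.5 × 0.144 = 0.0720
Half-life = ln 2 / λ = 0.6931 / 0.0720 ≈ 9.63 years

half-life ≈ 9.6 years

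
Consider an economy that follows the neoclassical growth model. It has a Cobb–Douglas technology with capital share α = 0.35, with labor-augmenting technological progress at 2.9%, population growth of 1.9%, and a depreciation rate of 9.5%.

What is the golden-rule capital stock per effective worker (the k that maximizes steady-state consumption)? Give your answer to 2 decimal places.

The golden rule sets f'(k) = n + g + δ, i.e. α·k^(α−1) = n + g + δ.
So k^(1−α) = α / (n + g + δ) = 0.35 / 0.143 = 2.4476.
k_gold = 2.4476^(1/0.65) ≈ 3.9633

k_gold ≈ 3.96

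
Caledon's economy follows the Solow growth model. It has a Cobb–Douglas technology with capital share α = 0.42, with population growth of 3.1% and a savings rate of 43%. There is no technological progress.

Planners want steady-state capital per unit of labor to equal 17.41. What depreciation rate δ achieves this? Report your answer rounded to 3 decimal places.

δ ≈ 0.051

In steady state, investment equals break-even investment: s·k^α = (n + δ)·k.
So s / (n + δ) = (k*)^(1−α) = 17.41^0.58 = 5.2440.
Therefore n + δ = s / 5.2440 = 0.43 / 5.2440 = 0.0820, so δ = 0.0820 − 0.031 = 0.0510.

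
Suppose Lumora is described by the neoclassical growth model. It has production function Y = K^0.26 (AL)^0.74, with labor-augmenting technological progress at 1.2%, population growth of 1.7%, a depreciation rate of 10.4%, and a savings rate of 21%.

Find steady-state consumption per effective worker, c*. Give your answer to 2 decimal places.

c* ≈ 0.93

In steady state, investment equals break-even investment: s·k^α = (n + g + δ)·k.
Dividing both sides by k: k^(1−α) = s / (n + g + δ).
k^0.74 = 0.21 / (0.017 + 0.012 + 0.104) = 0.21 / 0.133 = 1.5789
k* = 1.5789^(1/0.74) ≈ 1.8537
y* = (k*)^α = 1.8537^0.26 ≈ 1.1741
c* = (1 − s)·y* = (1 − 0.21) × 1.1741 ≈ 0.9275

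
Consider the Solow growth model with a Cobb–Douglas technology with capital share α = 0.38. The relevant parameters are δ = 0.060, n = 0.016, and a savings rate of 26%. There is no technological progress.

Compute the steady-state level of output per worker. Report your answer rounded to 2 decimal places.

At the steady state, Δk = 0, so s·k^α = (n + δ)·k.
Dividing both sides by k: k^(1−α) = s / (n + δ).
k^0.62 = 0.26 / (0.016 + 0.060) = 0.26 / 0.076 = 3.4211
k* = 3.4211^(1/0.62) ≈ 7.2704
y* = (k*)^α = 7.2704^0.38 ≈ 2.1252

y* = 2.13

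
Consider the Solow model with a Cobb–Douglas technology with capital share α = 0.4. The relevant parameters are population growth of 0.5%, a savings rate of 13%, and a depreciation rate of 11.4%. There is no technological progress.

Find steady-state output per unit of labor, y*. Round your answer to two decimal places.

y* = 1.06

Steady state requires s·f(k) = (n + δ)·k, i.e. s·k^α = (n + δ)·k.
Rearranging, k^(1−α) = s / (n + δ).
k^0.6 = 0.13 / (0.005 + 0.114) = 0.13 / 0.119 = 1.0924
k* = 1.0924^(1/0.6) ≈ 1.1587
y* = (k*)^α = 1.1587^0.4 ≈ 1.0607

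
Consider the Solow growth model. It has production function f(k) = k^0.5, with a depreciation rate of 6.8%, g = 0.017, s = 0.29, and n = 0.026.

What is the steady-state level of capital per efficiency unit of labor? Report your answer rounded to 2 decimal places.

k* ≈ 6.83

In steady state, investment equals break-even investment: s·k^α = (n + g + δ)·k.
Dividing both sides by k: k^(1−α) = s / (n + g + δ).
k^0.5 = 0.29 / (0.026 + 0.017 + 0.068) = 0.29 / 0.111 = 2.6126
k* = 2.6126^(1/0.5) ≈ 6.8257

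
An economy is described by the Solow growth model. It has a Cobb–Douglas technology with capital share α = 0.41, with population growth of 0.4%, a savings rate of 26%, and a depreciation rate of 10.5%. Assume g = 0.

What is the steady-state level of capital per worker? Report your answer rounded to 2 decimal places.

At the steady state, Δk = 0, so s·k^α = (n + δ)·k.
Dividing both sides by k: k^(1−α) = s / (n + δ).
k^0.59 = 0.26 / (0.004 + 0.105) = 0.26 / 0.109 = 2.3853
k* = 2.3853^(1/0.59) ≈ 4.3642

k* = 4.36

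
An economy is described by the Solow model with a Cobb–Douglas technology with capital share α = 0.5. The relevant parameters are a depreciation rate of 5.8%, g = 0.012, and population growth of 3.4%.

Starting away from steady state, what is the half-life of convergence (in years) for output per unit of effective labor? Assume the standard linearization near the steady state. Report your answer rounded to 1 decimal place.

Near the steady state the convergence rate is λ = (1 − α)(n + g + δ).
λ = (1 − 0.5) × 0.104 = 0.5 × 0.104 = 0.0520
Half-life = ln 2 / λ = 0.6931 / 0.0520 ≈ 13.33 years

half-life ≈ 13.3 years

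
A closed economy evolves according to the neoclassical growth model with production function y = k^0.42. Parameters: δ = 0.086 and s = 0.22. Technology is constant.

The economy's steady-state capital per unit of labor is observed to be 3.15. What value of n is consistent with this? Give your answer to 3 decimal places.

n ≈ 0.027

At the steady state, Δk = 0, so s·k^α = (n + δ)·k.
So s / (n + δ) = (k*)^(1−α) = 3.15^0.58 = 1.9455.
Therefore n + δ = s / 1.9455 = 0.22 / 1.9455 = 0.1131, so n = 0.1131 − 0.086 = 0.0271.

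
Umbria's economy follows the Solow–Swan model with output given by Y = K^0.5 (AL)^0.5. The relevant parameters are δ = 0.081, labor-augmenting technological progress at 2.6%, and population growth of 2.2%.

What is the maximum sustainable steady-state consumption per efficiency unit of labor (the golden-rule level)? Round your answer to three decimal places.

c_gold ≈ 1.938

At the golden rule, f'(k) = n + g + δ, so α·k^(α−1) = n + g + δ and k_gold = (α/(n + g + δ))^(1/(1−α)).
k_gold = (0.5/0.129)^(1/0.5) = 3.8760^2 ≈ 15.0234
c_gold = f(k_gold) − (n + g + δ)·k_gold = 3.8760 − 0.129×15.0234 ≈ 1.9380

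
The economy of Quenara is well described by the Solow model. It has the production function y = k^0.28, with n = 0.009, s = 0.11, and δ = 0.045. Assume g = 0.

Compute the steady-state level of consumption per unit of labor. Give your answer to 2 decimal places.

At the steady state, Δk = 0, so s·k^α = (n + δ)·k.
Dividing both sides by k: k^(1−α) = s / (n + δ).
k^0.72 = 0.11 / (0.009 + 0.045) = 0.11 / 0.054 = 2.0370
k* = 2.0370^(1/0.72) ≈ 2.6863
y* = (k*)^α = 2.6863^0.28 ≈ 1.3188
c* = (1 − s)·y* = (1 − 0.11) × 1.3188 ≈ 1.1737

c* = 1.17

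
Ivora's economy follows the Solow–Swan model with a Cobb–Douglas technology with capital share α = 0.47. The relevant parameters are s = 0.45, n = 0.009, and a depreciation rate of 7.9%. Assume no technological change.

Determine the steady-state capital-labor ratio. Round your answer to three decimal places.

k* = 21.738

In steady state, investment equals break-even investment: s·k^α = (n + δ)·k.
Dividing both sides by k: k^(1−α) = s / (n + δ).
k^0.53 = 0.45 / (0.009 + 0.079) = 0.45 / 0.088 = 5.1136
k* = 5.1136^(1/0.53) ≈ 21.7380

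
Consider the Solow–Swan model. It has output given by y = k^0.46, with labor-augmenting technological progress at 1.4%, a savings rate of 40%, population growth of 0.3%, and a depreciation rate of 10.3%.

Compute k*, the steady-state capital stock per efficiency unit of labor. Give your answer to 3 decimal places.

At the steady state, Δk = 0, so s·k^α = (n + g + δ)·k.
Rearranging, k^(1−α) = s / (n + g + δ).
k^0.54 = 0.40 / (0.003 + 0.014 + 0.103) = 0.40 / 0.120 = 3.3333
k* = 3.3333^(1/0.54) ≈ 9.2958

k* = 9.296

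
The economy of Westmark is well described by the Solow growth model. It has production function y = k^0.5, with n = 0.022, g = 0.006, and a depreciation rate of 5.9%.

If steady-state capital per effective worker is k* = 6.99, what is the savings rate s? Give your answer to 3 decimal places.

s ≈ 0.230

Steady state requires s·f(k) = (n + g + δ)·k, i.e. s·k^α = (n + g + δ)·k.
So s / (n + g + δ) = (k*)^(1−α) = 6.99^0.5 = 2.6439.
Therefore s = 2.6439 × (n + g + δ) = 2.6439 × 0.087 = 0.2300.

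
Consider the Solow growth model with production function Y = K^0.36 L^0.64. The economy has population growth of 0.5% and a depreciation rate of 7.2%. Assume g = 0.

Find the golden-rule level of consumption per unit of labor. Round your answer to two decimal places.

c_gold ≈ 1.52

At the golden rule, f'(k) = n + δ, so α·k^(α−1) = n + δ and k_gold = (α/(n + δ))^(1/(1−α)).
k_gold = (0.36/0.077)^(1/0.64) = 4.6753^1.5625 ≈ 11.1321
c_gold = f(k_gold) − (n + δ)·k_gold = 2.3810 − 0.077×11.1321 ≈ 1.5238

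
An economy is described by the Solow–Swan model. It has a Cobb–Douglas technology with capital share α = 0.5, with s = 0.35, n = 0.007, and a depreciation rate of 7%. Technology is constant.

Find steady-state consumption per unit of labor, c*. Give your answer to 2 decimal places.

c* ≈ 2.95

In steady state, investment equals break-even investment: s·k^α = (n + δ)·k.
Dividing both sides by k: k^(1−α) = s / (n + δ).
k^0.5 = 0.35 / (0.007 + 0.070) = 0.35 / 0.077 = 4.5455
k* = 4.5455^(1/0.5) ≈ 20.6616
y* = (k*)^α = 20.6616^0.5 ≈ 4.5455
c* = (1 − s)·y* = (1 − 0.35) × 4.5455 ≈ 2.9546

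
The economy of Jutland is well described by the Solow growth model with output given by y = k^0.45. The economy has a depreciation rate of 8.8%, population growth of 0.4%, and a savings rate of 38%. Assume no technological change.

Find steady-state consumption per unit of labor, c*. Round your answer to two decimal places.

In steady state, investment equals break-even investment: s·k^α = (n + δ)·k.
Rearranging, k^(1−α) = s / (n + δ).
k^0.55 = 0.38 / (0.004 + 0.088) = 0.38 / 0.092 = 4.1304
k* = 4.1304^(1/0.55) ≈ 13.1821
y* = (k*)^α = 13.1821^0.45 ≈ 3.1915
c* = (1 − s)·y* = (1 − 0.38) × 3.1915 ≈ 1.9787

c* = 1.98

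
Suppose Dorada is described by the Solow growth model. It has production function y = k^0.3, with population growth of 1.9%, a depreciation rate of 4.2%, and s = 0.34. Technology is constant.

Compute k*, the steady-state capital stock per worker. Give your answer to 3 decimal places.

k* ≈ 11.639

In steady state, investment equals break-even investment: s·k^α = (n + δ)·k.
Rearranging, k^(1−α) = s / (n + δ).
k^0.7 = 0.34 / (0.019 + 0.042) = 0.34 / 0.061 = 5.5738
k* = 5.5738^(1/0.7) ≈ 11.6394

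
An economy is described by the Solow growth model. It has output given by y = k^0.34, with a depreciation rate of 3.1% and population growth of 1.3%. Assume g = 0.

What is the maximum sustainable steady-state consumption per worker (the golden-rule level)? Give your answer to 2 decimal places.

At the golden rule, f'(k) = n + δ, so α·k^(α−1) = n + δ and k_gold = (α/(n + δ))^(1/(1−α)).
k_gold = (0.34/0.044)^(1/0.66) = 7.7273^1.5152 ≈ 22.1585
c_gold = f(k_gold) − (n + δ)·k_gold = 2.8674 − 0.044×22.1585 ≈ 1.8924

c_gold ≈ 1.89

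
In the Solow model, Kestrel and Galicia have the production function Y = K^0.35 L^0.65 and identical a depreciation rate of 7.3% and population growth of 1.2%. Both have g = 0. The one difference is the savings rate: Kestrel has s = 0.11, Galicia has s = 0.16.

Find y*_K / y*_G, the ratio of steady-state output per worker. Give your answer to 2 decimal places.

y*_K / y*_G ≈ 0.82

Steady-state y* = [s/(n + δ)]^(α/(1−α)), so the ratio is [ (s_K/(n + δ)_K) / (s_G/(n + δ)_G) ]^0.5385.
s_K/(n + δ)_K = 0.11/0.085 = 1.2941; s_G/(n + δ)_G = 0.16/0.085 = 1.8824.
Ratio = (1.2941/1.8824)^0.5385 = 0.6875^0.5385 ≈ 0.8173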